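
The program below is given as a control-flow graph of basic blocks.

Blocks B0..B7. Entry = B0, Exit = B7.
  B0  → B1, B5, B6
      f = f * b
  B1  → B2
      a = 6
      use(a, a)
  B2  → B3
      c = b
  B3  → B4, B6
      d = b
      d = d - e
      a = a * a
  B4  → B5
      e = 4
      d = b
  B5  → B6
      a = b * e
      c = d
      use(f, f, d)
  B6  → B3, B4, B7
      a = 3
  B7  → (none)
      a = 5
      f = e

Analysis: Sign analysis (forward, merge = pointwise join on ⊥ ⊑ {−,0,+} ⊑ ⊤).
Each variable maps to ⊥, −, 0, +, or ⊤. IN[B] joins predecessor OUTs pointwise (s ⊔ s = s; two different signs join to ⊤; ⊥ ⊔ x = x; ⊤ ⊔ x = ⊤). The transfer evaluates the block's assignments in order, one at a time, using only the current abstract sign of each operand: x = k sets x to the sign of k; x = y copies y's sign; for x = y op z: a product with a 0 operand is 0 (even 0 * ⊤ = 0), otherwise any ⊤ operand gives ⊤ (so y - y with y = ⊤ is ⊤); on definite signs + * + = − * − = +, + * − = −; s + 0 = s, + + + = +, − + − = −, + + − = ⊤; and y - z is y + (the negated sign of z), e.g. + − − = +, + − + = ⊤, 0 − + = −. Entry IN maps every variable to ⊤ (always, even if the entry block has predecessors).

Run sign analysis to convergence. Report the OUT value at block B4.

Answer: {a: +, b: ⊤, c: ⊤, d: ⊤, e: +, f: ⊤}

Trace:
Fixpoint table:
  B0: | IN=(all ⊤) | OUT=(all ⊤)
  B1: | IN=(all ⊤) | OUT={a:+; rest ⊤}
  B2: | IN={a:+; rest ⊤} | OUT={a:+; rest ⊤}
  B3: | IN={a:+; rest ⊤} | OUT={a:+; rest ⊤}
  B4: | IN={a:+; rest ⊤} | OUT={a:+, e:+; rest ⊤}
  B5: | IN=(all ⊤) | OUT=(all ⊤)
  B6: | IN=(all ⊤) | OUT={a:+; rest ⊤}
  B7: | IN={a:+; rest ⊤} | OUT={a:+; rest ⊤}

Merge at B4: IN[B4] = OUT[B3] ⊔ OUT[B6] = {a: +, b: ⊤, c: ⊤, d: ⊤, e: ⊤, f: ⊤}
Applying B4's transfer function to that IN value gives OUT[B4] (row B4 above).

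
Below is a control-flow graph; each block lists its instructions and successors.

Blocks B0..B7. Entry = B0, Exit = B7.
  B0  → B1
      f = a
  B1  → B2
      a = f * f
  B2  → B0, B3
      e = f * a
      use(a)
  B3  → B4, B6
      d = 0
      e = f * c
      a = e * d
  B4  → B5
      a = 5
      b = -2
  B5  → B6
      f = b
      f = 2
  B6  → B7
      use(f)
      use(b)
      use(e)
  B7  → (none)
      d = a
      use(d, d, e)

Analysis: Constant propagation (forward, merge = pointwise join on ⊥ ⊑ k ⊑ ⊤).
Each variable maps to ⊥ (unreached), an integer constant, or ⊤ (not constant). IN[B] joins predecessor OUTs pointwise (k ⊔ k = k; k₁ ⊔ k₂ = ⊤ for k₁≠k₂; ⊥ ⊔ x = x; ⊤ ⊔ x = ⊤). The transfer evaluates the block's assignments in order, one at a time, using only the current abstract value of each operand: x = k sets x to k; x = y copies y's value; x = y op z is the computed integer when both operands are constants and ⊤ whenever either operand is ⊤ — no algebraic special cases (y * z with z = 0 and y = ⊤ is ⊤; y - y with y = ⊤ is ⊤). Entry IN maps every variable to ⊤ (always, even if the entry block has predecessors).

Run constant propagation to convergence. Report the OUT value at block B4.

Answer: {a: 5, b: -2, c: ⊤, d: 0, e: ⊤, f: ⊤}

Trace:
Converged values:
  B0: | IN=(all ⊤) | OUT=(all ⊤)
  B1: | IN=(all ⊤) | OUT=(all ⊤)
  B2: | IN=(all ⊤) | OUT=(all ⊤)
  B3: | IN=(all ⊤) | OUT={d:0; rest ⊤}
  B4: | IN={d:0; rest ⊤} | OUT={a:5, b:-2, d:0; rest ⊤}
  B5: | IN={a:5, b:-2, d:0; rest ⊤} | OUT={a:5, b:-2, d:0, f:2; rest ⊤}
  B6: | IN={d:0; rest ⊤} | OUT={d:0; rest ⊤}
  B7: | IN={d:0; rest ⊤} | OUT=(all ⊤)

Merge at B4: IN[B4] = OUT[B3] = {a: ⊤, b: ⊤, c: ⊤, d: 0, e: ⊤, f: ⊤}
Applying B4's transfer function to that IN value gives OUT[B4] (row B4 above).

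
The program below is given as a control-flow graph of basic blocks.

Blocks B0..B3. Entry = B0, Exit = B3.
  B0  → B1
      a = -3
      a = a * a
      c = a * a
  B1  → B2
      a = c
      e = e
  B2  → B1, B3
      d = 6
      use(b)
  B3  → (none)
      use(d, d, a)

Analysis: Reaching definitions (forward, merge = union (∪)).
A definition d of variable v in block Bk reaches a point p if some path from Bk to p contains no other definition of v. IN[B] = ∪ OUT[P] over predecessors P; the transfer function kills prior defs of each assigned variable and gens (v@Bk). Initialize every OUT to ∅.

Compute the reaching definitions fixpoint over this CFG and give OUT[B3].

Answer: {a@B1, c@B0, d@B2, e@B1}

Trace:
Per-block solution:
  B0:  IN={}  OUT={a@B0, c@B0}
  B1:  IN={a@B0, a@B1, c@B0, d@B2, e@B1}  OUT={a@B1, c@B0, d@B2, e@B1}
  B2:  IN={a@B1, c@B0, d@B2, e@B1}  OUT={a@B1, c@B0, d@B2, e@B1}
  B3:  IN={a@B1, c@B0, d@B2, e@B1}  OUT={a@B1, c@B0, d@B2, e@B1}

Merge at B3: IN[B3] = OUT[B2] = {a@B1, c@B0, d@B2, e@B1}
Applying B3's transfer function to that IN value gives OUT[B3] (row B3 above).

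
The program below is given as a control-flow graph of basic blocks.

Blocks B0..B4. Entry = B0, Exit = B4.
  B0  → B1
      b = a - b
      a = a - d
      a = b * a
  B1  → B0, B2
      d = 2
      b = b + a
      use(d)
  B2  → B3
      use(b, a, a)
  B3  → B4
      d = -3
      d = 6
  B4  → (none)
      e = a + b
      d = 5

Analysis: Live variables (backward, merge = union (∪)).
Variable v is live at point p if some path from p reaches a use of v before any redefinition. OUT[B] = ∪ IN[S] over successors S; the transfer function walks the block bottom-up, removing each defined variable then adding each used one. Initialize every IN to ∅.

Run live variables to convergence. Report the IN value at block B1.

Answer: {a, b}

Derivation:
Fixpoint table:
  B0:  IN={a, b, d}  OUT={a, b}
  B1:  IN={a, b}  OUT={a, b, d}
  B2:  IN={a, b}  OUT={a, b}
  B3:  IN={a, b}  OUT={a, b}
  B4:  IN={a, b}  OUT={}

Merge at B1: OUT[B1] = IN[B0] ⊔ IN[B2] = {a, b, d}
Applying B1's transfer function to that OUT value gives IN[B1] (row B1 above).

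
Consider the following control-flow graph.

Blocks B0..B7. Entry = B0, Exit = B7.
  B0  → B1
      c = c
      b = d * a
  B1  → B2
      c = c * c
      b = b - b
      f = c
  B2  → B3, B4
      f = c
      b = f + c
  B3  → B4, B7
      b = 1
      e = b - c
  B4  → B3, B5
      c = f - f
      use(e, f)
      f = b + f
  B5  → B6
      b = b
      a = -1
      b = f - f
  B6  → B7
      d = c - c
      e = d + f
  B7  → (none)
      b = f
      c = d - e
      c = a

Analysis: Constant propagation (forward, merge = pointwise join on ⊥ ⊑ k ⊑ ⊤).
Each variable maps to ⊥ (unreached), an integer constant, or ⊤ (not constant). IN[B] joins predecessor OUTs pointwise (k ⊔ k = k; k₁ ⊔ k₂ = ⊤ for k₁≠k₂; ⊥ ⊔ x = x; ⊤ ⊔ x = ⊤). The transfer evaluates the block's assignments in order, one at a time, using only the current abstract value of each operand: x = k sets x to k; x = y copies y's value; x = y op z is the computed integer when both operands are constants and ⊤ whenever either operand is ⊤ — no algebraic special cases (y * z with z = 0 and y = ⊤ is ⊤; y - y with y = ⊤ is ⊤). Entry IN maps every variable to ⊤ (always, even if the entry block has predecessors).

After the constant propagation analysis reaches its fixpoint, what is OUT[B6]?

Answer: {a: -1, b: ⊤, c: ⊤, d: ⊤, e: ⊤, f: ⊤}

Working:
Per-block solution:
  B0: | IN=(all ⊤) | OUT=(all ⊤)
  B1: | IN=(all ⊤) | OUT=(all ⊤)
  B2: | IN=(all ⊤) | OUT=(all ⊤)
  B3: | IN=(all ⊤) | OUT={b:1; rest ⊤}
  B4: | IN=(all ⊤) | OUT=(all ⊤)
  B5: | IN=(all ⊤) | OUT={a:-1; rest ⊤}
  B6: | IN={a:-1; rest ⊤} | OUT={a:-1; rest ⊤}
  B7: | IN=(all ⊤) | OUT=(all ⊤)

Merge at B6: IN[B6] = OUT[B5] = {a: -1, b: ⊤, c: ⊤, d: ⊤, e: ⊤, f: ⊤}
Applying B6's transfer function to that IN value gives OUT[B6] (row B6 above).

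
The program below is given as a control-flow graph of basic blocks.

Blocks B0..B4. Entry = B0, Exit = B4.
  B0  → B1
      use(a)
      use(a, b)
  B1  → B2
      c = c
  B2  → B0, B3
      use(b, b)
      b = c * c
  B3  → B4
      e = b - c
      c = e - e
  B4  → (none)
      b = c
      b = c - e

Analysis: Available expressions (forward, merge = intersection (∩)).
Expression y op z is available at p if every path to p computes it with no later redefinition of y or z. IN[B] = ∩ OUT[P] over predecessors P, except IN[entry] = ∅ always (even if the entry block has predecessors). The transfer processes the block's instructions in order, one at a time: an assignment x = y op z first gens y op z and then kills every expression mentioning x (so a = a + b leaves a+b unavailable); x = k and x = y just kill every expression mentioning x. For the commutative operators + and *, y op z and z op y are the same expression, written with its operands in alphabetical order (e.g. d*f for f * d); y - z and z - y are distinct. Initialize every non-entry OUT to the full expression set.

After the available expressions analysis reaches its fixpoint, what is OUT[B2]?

Answer: {c*c}

Working:
Converged values:
  B0:  IN={}  OUT={}
  B1:  IN={}  OUT={}
  B2:  IN={}  OUT={c*c}
  B3:  IN={c*c}  OUT={e-e}
  B4:  IN={e-e}  OUT={c-e, e-e}

Merge at B2: IN[B2] = OUT[B1] = {}
Applying B2's transfer function to that IN value gives OUT[B2] (row B2 above).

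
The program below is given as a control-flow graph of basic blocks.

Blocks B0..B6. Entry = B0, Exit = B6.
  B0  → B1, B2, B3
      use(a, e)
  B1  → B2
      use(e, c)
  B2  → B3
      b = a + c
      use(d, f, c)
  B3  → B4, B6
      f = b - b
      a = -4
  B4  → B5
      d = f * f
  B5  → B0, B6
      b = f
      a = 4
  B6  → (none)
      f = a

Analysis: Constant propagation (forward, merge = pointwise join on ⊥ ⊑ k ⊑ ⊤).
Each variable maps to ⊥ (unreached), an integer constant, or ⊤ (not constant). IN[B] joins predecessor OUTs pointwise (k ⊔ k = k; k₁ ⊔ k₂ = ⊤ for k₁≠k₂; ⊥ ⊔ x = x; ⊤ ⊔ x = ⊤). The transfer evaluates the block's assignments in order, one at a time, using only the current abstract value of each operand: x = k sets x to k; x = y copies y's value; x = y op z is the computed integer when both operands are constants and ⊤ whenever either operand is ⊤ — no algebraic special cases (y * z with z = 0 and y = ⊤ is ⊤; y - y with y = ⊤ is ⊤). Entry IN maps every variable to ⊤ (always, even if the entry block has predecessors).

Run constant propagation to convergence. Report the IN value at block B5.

Answer: {a: -4, b: ⊤, c: ⊤, d: ⊤, e: ⊤, f: ⊤}

Working:
Converged values:
  B0: | IN=(all ⊤) | OUT=(all ⊤)
  B1: | IN=(all ⊤) | OUT=(all ⊤)
  B2: | IN=(all ⊤) | OUT=(all ⊤)
  B3: | IN=(all ⊤) | OUT={a:-4; rest ⊤}
  B4: | IN={a:-4; rest ⊤} | OUT={a:-4; rest ⊤}
  B5: | IN={a:-4; rest ⊤} | OUT={a:4; rest ⊤}
  B6: | IN=(all ⊤) | OUT=(all ⊤)

Merge at B5: IN[B5] = OUT[B4] = {a: -4, b: ⊤, c: ⊤, d: ⊤, e: ⊤, f: ⊤}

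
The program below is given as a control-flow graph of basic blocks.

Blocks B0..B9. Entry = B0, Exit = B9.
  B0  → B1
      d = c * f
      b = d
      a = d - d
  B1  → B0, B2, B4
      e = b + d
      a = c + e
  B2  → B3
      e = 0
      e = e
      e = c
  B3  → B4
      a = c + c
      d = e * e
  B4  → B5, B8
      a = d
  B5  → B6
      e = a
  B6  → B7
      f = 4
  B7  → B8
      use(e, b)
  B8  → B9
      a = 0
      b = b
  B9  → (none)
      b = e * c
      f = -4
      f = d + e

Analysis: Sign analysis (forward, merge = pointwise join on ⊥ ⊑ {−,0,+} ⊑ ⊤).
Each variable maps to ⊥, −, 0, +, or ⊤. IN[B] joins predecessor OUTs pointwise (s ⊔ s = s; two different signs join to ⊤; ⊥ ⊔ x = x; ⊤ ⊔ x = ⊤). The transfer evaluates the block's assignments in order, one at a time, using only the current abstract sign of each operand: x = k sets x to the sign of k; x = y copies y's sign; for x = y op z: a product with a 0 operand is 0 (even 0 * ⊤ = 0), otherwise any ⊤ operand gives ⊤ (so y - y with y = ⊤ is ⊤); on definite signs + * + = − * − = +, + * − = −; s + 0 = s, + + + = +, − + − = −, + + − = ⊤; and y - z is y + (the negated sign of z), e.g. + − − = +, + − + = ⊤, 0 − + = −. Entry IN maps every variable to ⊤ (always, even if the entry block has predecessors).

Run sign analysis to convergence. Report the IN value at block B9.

Fixpoint table:
  B0:   IN=(all ⊤)   OUT=(all ⊤)
  B1:   IN=(all ⊤)   OUT=(all ⊤)
  B2:   IN=(all ⊤)   OUT=(all ⊤)
  B3:   IN=(all ⊤)   OUT=(all ⊤)
  B4:   IN=(all ⊤)   OUT=(all ⊤)
  B5:   IN=(all ⊤)   OUT=(all ⊤)
  B6:   IN=(all ⊤)   OUT={f:+; rest ⊤}
  B7:   IN={f:+; rest ⊤}   OUT={f:+; rest ⊤}
  B8:   IN=(all ⊤)   OUT={a:0; rest ⊤}
  B9:   IN={a:0; rest ⊤}   OUT={a:0; rest ⊤}

Merge at B9: IN[B9] = OUT[B8] = {a: 0, b: ⊤, c: ⊤, d: ⊤, e: ⊤, f: ⊤}

Answer: {a: 0, b: ⊤, c: ⊤, d: ⊤, e: ⊤, f: ⊤}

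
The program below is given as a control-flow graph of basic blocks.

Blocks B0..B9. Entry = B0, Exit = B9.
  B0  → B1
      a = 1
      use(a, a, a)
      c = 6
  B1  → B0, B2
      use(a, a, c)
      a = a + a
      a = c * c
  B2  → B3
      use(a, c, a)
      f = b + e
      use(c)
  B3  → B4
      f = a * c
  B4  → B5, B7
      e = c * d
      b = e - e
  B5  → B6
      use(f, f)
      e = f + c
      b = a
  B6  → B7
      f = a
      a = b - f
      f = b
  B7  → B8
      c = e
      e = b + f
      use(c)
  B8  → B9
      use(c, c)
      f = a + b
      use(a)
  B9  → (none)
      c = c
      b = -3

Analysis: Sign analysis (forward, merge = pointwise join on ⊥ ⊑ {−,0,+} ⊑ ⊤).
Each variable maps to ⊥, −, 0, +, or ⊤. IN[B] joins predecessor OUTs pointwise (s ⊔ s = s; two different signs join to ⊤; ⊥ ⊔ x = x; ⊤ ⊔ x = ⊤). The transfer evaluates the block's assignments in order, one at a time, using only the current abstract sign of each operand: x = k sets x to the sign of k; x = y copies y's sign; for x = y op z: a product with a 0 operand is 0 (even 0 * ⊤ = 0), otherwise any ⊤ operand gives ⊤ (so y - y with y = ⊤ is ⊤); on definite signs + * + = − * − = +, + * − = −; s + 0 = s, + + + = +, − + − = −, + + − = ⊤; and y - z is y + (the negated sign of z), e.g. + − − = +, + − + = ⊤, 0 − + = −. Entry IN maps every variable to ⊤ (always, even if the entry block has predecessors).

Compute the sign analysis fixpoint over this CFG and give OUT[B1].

Fixpoint table:
  B0: | IN=(all ⊤) | OUT={a:+, c:+; rest ⊤}
  B1: | IN={a:+, c:+; rest ⊤} | OUT={a:+, c:+; rest ⊤}
  B2: | IN={a:+, c:+; rest ⊤} | OUT={a:+, c:+; rest ⊤}
  B3: | IN={a:+, c:+; rest ⊤} | OUT={a:+, c:+, f:+; rest ⊤}
  B4: | IN={a:+, c:+, f:+; rest ⊤} | OUT={a:+, c:+, f:+; rest ⊤}
  B5: | IN={a:+, c:+, f:+; rest ⊤} | OUT={a:+, b:+, c:+, e:+, f:+; rest ⊤}
  B6: | IN={a:+, b:+, c:+, e:+, f:+; rest ⊤} | OUT={b:+, c:+, e:+, f:+; rest ⊤}
  B7: | IN={c:+, f:+; rest ⊤} | OUT={f:+; rest ⊤}
  B8: | IN={f:+; rest ⊤} | OUT=(all ⊤)
  B9: | IN=(all ⊤) | OUT={b:-; rest ⊤}

Merge at B1: IN[B1] = OUT[B0] = {a: +, b: ⊤, c: +, d: ⊤, e: ⊤, f: ⊤}
Applying B1's transfer function to that IN value gives OUT[B1] (row B1 above).

Answer: {a: +, b: ⊤, c: +, d: ⊤, e: ⊤, f: ⊤}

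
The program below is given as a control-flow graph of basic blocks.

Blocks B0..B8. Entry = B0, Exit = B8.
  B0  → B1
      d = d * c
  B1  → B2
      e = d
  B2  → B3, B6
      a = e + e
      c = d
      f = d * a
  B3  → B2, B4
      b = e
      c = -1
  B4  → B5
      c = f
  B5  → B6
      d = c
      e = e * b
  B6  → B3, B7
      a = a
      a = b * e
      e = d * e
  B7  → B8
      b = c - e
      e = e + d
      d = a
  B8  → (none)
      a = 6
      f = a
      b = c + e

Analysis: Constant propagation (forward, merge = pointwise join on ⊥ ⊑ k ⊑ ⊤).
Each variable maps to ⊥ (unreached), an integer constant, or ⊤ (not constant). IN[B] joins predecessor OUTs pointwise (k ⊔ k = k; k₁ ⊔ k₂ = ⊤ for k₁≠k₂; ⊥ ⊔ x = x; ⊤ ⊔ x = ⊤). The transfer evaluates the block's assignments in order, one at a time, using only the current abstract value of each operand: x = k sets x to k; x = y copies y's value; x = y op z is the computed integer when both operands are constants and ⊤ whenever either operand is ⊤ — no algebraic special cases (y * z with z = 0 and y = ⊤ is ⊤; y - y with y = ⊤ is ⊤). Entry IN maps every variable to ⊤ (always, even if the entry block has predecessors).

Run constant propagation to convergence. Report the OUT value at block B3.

Answer: {a: ⊤, b: ⊤, c: -1, d: ⊤, e: ⊤, f: ⊤}

Working:
Per-block solution:
  B0: | IN=(all ⊤) | OUT=(all ⊤)
  B1: | IN=(all ⊤) | OUT=(all ⊤)
  B2: | IN=(all ⊤) | OUT=(all ⊤)
  B3: | IN=(all ⊤) | OUT={c:-1; rest ⊤}
  B4: | IN={c:-1; rest ⊤} | OUT=(all ⊤)
  B5: | IN=(all ⊤) | OUT=(all ⊤)
  B6: | IN=(all ⊤) | OUT=(all ⊤)
  B7: | IN=(all ⊤) | OUT=(all ⊤)
  B8: | IN=(all ⊤) | OUT={a:6, f:6; rest ⊤}

Merge at B3: IN[B3] = OUT[B2] ⊔ OUT[B6] = {a: ⊤, b: ⊤, c: ⊤, d: ⊤, e: ⊤, f: ⊤}
Applying B3's transfer function to that IN value gives OUT[B3] (row B3 above).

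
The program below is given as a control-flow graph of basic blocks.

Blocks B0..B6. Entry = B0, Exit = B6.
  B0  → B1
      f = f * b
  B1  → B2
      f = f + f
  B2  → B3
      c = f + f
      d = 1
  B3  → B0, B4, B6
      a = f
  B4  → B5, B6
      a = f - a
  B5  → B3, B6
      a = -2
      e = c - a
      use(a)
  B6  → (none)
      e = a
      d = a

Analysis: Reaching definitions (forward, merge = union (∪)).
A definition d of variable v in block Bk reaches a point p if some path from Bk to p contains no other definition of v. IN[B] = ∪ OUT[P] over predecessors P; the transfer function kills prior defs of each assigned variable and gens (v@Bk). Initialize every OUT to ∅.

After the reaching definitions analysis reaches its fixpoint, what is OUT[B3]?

Fixpoint table:
  B0:   IN={a@B3, c@B2, d@B2, e@B5, f@B1}   OUT={a@B3, c@B2, d@B2, e@B5, f@B0}
  B1:   IN={a@B3, c@B2, d@B2, e@B5, f@B0}   OUT={a@B3, c@B2, d@B2, e@B5, f@B1}
  B2:   IN={a@B3, c@B2, d@B2, e@B5, f@B1}   OUT={a@B3, c@B2, d@B2, e@B5, f@B1}
  B3:   IN={a@B3, a@B5, c@B2, d@B2, e@B5, f@B1}   OUT={a@B3, c@B2, d@B2, e@B5, f@B1}
  B4:   IN={a@B3, c@B2, d@B2, e@B5, f@B1}   OUT={a@B4, c@B2, d@B2, e@B5, f@B1}
  B5:   IN={a@B4, c@B2, d@B2, e@B5, f@B1}   OUT={a@B5, c@B2, d@B2, e@B5, f@B1}
  B6:   IN={a@B3, a@B4, a@B5, c@B2, d@B2, e@B5, f@B1}   OUT={a@B3, a@B4, a@B5, c@B2, d@B6, e@B6, f@B1}

Merge at B3: IN[B3] = OUT[B2] ⊔ OUT[B5] = {a@B3, a@B5, c@B2, d@B2, e@B5, f@B1}
Applying B3's transfer function to that IN value gives OUT[B3] (row B3 above).

Answer: {a@B3, c@B2, d@B2, e@B5, f@B1}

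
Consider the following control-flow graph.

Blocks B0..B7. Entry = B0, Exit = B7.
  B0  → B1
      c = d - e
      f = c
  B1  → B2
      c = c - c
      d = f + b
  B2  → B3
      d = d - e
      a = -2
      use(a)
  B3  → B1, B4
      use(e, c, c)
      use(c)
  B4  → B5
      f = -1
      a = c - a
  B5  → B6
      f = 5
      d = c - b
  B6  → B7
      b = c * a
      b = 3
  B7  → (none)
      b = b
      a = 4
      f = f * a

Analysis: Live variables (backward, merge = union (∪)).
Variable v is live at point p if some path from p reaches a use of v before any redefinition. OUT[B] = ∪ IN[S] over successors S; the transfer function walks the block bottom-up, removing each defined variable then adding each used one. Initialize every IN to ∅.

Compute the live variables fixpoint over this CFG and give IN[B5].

Converged values:
  B0: | IN={b, d, e} | OUT={b, c, e, f}
  B1: | IN={b, c, e, f} | OUT={b, c, d, e, f}
  B2: | IN={b, c, d, e, f} | OUT={a, b, c, e, f}
  B3: | IN={a, b, c, e, f} | OUT={a, b, c, e, f}
  B4: | IN={a, b, c} | OUT={a, b, c}
  B5: | IN={a, b, c} | OUT={a, c, f}
  B6: | IN={a, c, f} | OUT={b, f}
  B7: | IN={b, f} | OUT={}

Merge at B5: OUT[B5] = IN[B6] = {a, c, f}
Applying B5's transfer function to that OUT value gives IN[B5] (row B5 above).

Answer: {a, b, c}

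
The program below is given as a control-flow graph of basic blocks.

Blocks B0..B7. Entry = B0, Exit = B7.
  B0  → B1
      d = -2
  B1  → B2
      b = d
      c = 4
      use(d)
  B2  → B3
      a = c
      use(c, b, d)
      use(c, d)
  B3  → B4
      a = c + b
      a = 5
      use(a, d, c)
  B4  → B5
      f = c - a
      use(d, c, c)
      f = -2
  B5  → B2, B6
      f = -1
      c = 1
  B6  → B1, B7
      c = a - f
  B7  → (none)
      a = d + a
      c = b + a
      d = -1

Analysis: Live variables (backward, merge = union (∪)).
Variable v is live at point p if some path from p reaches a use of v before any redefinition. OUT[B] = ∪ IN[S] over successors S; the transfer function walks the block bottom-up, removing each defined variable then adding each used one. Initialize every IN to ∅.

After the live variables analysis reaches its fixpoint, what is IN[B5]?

Per-block solution:
  B0: | IN={} | OUT={d}
  B1: | IN={d} | OUT={b, c, d}
  B2: | IN={b, c, d} | OUT={b, c, d}
  B3: | IN={b, c, d} | OUT={a, b, c, d}
  B4: | IN={a, b, c, d} | OUT={a, b, d}
  B5: | IN={a, b, d} | OUT={a, b, c, d, f}
  B6: | IN={a, b, d, f} | OUT={a, b, d}
  B7: | IN={a, b, d} | OUT={}

Merge at B5: OUT[B5] = IN[B2] ⊔ IN[B6] = {a, b, c, d, f}
Applying B5's transfer function to that OUT value gives IN[B5] (row B5 above).

Answer: {a, b, d}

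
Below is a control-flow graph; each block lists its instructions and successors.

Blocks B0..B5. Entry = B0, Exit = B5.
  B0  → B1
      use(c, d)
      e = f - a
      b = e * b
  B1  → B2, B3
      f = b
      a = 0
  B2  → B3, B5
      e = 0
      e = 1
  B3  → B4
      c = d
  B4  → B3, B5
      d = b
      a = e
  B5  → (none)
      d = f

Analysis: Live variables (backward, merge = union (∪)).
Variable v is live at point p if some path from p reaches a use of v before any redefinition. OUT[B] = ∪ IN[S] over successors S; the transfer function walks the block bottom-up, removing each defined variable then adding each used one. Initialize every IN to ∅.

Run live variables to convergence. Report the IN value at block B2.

Answer: {b, d, f}

Trace:
Converged values:
  B0:   IN={a, b, c, d, f}   OUT={b, d, e}
  B1:   IN={b, d, e}   OUT={b, d, e, f}
  B2:   IN={b, d, f}   OUT={b, d, e, f}
  B3:   IN={b, d, e, f}   OUT={b, e, f}
  B4:   IN={b, e, f}   OUT={b, d, e, f}
  B5:   IN={f}   OUT={}

Merge at B2: OUT[B2] = IN[B3] ⊔ IN[B5] = {b, d, e, f}
Applying B2's transfer function to that OUT value gives IN[B2] (row B2 above).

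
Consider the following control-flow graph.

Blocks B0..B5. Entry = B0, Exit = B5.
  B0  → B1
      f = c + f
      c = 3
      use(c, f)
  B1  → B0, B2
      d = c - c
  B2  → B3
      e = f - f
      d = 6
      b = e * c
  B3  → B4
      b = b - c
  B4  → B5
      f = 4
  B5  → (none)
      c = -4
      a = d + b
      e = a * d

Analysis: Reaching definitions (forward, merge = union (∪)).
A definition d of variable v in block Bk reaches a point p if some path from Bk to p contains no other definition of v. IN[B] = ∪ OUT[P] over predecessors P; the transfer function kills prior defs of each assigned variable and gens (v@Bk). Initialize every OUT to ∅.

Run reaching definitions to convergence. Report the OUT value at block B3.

Answer: {b@B3, c@B0, d@B2, e@B2, f@B0}

Derivation:
Per-block solution:
  B0:   IN={c@B0, d@B1, f@B0}   OUT={c@B0, d@B1, f@B0}
  B1:   IN={c@B0, d@B1, f@B0}   OUT={c@B0, d@B1, f@B0}
  B2:   IN={c@B0, d@B1, f@B0}   OUT={b@B2, c@B0, d@B2, e@B2, f@B0}
  B3:   IN={b@B2, c@B0, d@B2, e@B2, f@B0}   OUT={b@B3, c@B0, d@B2, e@B2, f@B0}
  B4:   IN={b@B3, c@B0, d@B2, e@B2, f@B0}   OUT={b@B3, c@B0, d@B2, e@B2, f@B4}
  B5:   IN={b@B3, c@B0, d@B2, e@B2, f@B4}   OUT={a@B5, b@B3, c@B5, d@B2, e@B5, f@B4}

Merge at B3: IN[B3] = OUT[B2] = {b@B2, c@B0, d@B2, e@B2, f@B0}
Applying B3's transfer function to that IN value gives OUT[B3] (row B3 above).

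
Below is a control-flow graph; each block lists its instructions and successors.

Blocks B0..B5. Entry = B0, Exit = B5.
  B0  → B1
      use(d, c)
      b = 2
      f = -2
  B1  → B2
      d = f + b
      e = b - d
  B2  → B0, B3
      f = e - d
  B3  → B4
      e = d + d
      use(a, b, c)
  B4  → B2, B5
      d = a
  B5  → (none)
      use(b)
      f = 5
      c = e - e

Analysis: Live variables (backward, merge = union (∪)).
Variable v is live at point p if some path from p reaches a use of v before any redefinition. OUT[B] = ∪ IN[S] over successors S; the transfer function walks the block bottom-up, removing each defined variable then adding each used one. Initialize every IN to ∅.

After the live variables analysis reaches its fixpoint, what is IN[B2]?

Answer: {a, b, c, d, e}

Trace:
Converged values:
  B0: | IN={a, c, d} | OUT={a, b, c, f}
  B1: | IN={a, b, c, f} | OUT={a, b, c, d, e}
  B2: | IN={a, b, c, d, e} | OUT={a, b, c, d}
  B3: | IN={a, b, c, d} | OUT={a, b, c, e}
  B4: | IN={a, b, c, e} | OUT={a, b, c, d, e}
  B5: | IN={b, e} | OUT={}

Merge at B2: OUT[B2] = IN[B0] ⊔ IN[B3] = {a, b, c, d}
Applying B2's transfer function to that OUT value gives IN[B2] (row B2 above).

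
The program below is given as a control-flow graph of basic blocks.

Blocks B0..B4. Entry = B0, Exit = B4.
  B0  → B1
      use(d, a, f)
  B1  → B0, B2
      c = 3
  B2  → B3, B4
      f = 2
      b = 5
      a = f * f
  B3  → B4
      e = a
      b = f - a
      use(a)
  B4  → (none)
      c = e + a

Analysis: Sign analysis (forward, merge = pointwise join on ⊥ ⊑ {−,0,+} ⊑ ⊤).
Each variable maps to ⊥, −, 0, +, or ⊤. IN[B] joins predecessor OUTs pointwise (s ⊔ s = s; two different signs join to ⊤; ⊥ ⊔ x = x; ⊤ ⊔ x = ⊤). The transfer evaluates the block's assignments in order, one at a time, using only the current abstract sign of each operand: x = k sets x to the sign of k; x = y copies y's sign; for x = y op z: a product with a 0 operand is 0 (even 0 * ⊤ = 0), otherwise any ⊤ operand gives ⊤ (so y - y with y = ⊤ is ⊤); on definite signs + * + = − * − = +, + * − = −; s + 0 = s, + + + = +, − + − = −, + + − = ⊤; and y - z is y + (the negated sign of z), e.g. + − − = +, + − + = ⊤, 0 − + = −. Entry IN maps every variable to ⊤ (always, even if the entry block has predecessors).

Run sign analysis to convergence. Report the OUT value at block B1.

Converged values:
  B0:   IN=(all ⊤)   OUT=(all ⊤)
  B1:   IN=(all ⊤)   OUT={c:+; rest ⊤}
  B2:   IN={c:+; rest ⊤}   OUT={a:+, b:+, c:+, f:+; rest ⊤}
  B3:   IN={a:+, b:+, c:+, f:+; rest ⊤}   OUT={a:+, c:+, e:+, f:+; rest ⊤}
  B4:   IN={a:+, c:+, f:+; rest ⊤}   OUT={a:+, f:+; rest ⊤}

Merge at B1: IN[B1] = OUT[B0] = {a: ⊤, b: ⊤, c: ⊤, d: ⊤, e: ⊤, f: ⊤}
Applying B1's transfer function to that IN value gives OUT[B1] (row B1 above).

Answer: {a: ⊤, b: ⊤, c: +, d: ⊤, e: ⊤, f: ⊤}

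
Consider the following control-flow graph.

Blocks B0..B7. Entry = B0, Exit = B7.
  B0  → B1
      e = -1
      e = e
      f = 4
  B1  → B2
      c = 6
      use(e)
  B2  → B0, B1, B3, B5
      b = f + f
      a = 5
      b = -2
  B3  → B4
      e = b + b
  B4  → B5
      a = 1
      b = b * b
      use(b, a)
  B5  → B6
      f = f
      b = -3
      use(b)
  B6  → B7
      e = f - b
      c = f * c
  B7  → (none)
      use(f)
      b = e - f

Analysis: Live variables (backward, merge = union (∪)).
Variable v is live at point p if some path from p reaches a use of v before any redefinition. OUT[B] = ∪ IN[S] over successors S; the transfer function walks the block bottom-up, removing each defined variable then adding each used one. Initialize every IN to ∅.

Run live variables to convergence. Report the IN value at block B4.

Answer: {b, c, f}

Working:
Fixpoint table:
  B0:   IN={}   OUT={e, f}
  B1:   IN={e, f}   OUT={c, e, f}
  B2:   IN={c, e, f}   OUT={b, c, e, f}
  B3:   IN={b, c, f}   OUT={b, c, f}
  B4:   IN={b, c, f}   OUT={c, f}
  B5:   IN={c, f}   OUT={b, c, f}
  B6:   IN={b, c, f}   OUT={e, f}
  B7:   IN={e, f}   OUT={}

Merge at B4: OUT[B4] = IN[B5] = {c, f}
Applying B4's transfer function to that OUT value gives IN[B4] (row B4 above).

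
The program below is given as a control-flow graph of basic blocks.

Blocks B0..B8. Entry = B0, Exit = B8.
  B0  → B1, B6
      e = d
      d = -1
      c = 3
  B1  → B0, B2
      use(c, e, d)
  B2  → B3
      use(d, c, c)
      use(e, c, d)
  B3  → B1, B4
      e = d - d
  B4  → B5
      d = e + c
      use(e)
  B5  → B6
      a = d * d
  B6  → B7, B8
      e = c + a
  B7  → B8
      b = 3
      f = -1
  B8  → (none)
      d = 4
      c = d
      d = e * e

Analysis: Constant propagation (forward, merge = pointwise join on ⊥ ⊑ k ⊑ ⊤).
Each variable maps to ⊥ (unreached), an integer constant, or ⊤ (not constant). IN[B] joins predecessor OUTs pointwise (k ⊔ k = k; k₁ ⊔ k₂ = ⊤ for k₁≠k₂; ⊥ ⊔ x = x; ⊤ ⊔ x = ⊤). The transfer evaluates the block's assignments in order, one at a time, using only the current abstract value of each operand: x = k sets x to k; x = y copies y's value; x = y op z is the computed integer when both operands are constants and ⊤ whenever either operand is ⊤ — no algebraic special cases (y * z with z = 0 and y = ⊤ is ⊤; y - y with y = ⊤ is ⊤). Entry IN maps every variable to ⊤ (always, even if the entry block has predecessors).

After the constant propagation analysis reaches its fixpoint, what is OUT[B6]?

Answer: {a: ⊤, b: ⊤, c: 3, d: ⊤, e: ⊤, f: ⊤}

Derivation:
Converged values:
  B0:   IN=(all ⊤)   OUT={c:3, d:-1; rest ⊤}
  B1:   IN={c:3, d:-1; rest ⊤}   OUT={c:3, d:-1; rest ⊤}
  B2:   IN={c:3, d:-1; rest ⊤}   OUT={c:3, d:-1; rest ⊤}
  B3:   IN={c:3, d:-1; rest ⊤}   OUT={c:3, d:-1, e:0; rest ⊤}
  B4:   IN={c:3, d:-1, e:0; rest ⊤}   OUT={c:3, d:3, e:0; rest ⊤}
  B5:   IN={c:3, d:3, e:0; rest ⊤}   OUT={a:9, c:3, d:3, e:0; rest ⊤}
  B6:   IN={c:3; rest ⊤}   OUT={c:3; rest ⊤}
  B7:   IN={c:3; rest ⊤}   OUT={b:3, c:3, f:-1; rest ⊤}
  B8:   IN={c:3; rest ⊤}   OUT={c:4; rest ⊤}

Merge at B6: IN[B6] = OUT[B0] ⊔ OUT[B5] = {a: ⊤, b: ⊤, c: 3, d: ⊤, e: ⊤, f: ⊤}
Applying B6's transfer function to that IN value gives OUT[B6] (row B6 above).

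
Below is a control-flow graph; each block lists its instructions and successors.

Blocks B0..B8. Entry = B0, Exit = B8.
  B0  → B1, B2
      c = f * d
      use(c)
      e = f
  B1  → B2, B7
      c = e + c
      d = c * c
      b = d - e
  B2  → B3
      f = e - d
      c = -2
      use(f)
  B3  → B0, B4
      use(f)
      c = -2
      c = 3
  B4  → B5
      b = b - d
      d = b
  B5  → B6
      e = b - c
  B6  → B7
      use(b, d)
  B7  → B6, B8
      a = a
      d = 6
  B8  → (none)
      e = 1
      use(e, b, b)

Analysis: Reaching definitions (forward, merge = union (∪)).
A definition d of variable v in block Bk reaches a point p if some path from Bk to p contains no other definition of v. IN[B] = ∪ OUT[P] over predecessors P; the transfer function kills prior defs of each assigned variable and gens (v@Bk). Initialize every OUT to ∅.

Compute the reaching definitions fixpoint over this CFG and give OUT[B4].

Answer: {b@B4, c@B3, d@B4, e@B0, f@B2}

Trace:
Fixpoint table:
  B0: | IN={b@B1, c@B3, d@B1, e@B0, f@B2} | OUT={b@B1, c@B0, d@B1, e@B0, f@B2}
  B1: | IN={b@B1, c@B0, d@B1, e@B0, f@B2} | OUT={b@B1, c@B1, d@B1, e@B0, f@B2}
  B2: | IN={b@B1, c@B0, c@B1, d@B1, e@B0, f@B2} | OUT={b@B1, c@B2, d@B1, e@B0, f@B2}
  B3: | IN={b@B1, c@B2, d@B1, e@B0, f@B2} | OUT={b@B1, c@B3, d@B1, e@B0, f@B2}
  B4: | IN={b@B1, c@B3, d@B1, e@B0, f@B2} | OUT={b@B4, c@B3, d@B4, e@B0, f@B2}
  B5: | IN={b@B4, c@B3, d@B4, e@B0, f@B2} | OUT={b@B4, c@B3, d@B4, e@B5, f@B2}
  B6: | IN={a@B7, b@B1, b@B4, c@B1, c@B3, d@B4, d@B7, e@B0, e@B5, f@B2} | OUT={a@B7, b@B1, b@B4, c@B1, c@B3, d@B4, d@B7, e@B0, e@B5, f@B2}
  B7: | IN={a@B7, b@B1, b@B4, c@B1, c@B3, d@B1, d@B4, d@B7, e@B0, e@B5, f@B2} | OUT={a@B7, b@B1, b@B4, c@B1, c@B3, d@B7, e@B0, e@B5, f@B2}
  B8: | IN={a@B7, b@B1, b@B4, c@B1, c@B3, d@B7, e@B0, e@B5, f@B2} | OUT={a@B7, b@B1, b@B4, c@B1, c@B3, d@B7, e@B8, f@B2}

Merge at B4: IN[B4] = OUT[B3] = {b@B1, c@B3, d@B1, e@B0, f@B2}
Applying B4's transfer function to that IN value gives OUT[B4] (row B4 above).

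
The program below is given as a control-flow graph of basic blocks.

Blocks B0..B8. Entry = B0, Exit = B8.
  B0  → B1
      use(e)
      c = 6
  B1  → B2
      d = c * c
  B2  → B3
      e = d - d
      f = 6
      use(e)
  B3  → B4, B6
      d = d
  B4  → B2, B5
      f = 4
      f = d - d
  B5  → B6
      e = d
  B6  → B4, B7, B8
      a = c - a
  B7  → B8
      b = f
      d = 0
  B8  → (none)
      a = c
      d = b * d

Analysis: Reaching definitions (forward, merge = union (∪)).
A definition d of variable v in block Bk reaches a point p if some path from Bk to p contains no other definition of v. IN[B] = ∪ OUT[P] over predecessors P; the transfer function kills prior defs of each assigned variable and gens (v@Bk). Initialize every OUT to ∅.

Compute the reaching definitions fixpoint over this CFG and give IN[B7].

Converged values:
  B0:   IN={}   OUT={c@B0}
  B1:   IN={c@B0}   OUT={c@B0, d@B1}
  B2:   IN={a@B6, c@B0, d@B1, d@B3, e@B2, e@B5, f@B4}   OUT={a@B6, c@B0, d@B1, d@B3, e@B2, f@B2}
  B3:   IN={a@B6, c@B0, d@B1, d@B3, e@B2, f@B2}   OUT={a@B6, c@B0, d@B3, e@B2, f@B2}
  B4:   IN={a@B6, c@B0, d@B3, e@B2, e@B5, f@B2, f@B4}   OUT={a@B6, c@B0, d@B3, e@B2, e@B5, f@B4}
  B5:   IN={a@B6, c@B0, d@B3, e@B2, e@B5, f@B4}   OUT={a@B6, c@B0, d@B3, e@B5, f@B4}
  B6:   IN={a@B6, c@B0, d@B3, e@B2, e@B5, f@B2, f@B4}   OUT={a@B6, c@B0, d@B3, e@B2, e@B5, f@B2, f@B4}
  B7:   IN={a@B6, c@B0, d@B3, e@B2, e@B5, f@B2, f@B4}   OUT={a@B6, b@B7, c@B0, d@B7, e@B2, e@B5, f@B2, f@B4}
  B8:   IN={a@B6, b@B7, c@B0, d@B3, d@B7, e@B2, e@B5, f@B2, f@B4}   OUT={a@B8, b@B7, c@B0, d@B8, e@B2, e@B5, f@B2, f@B4}

Merge at B7: IN[B7] = OUT[B6] = {a@B6, c@B0, d@B3, e@B2, e@B5, f@B2, f@B4}

Answer: {a@B6, c@B0, d@B3, e@B2, e@B5, f@B2, f@B4}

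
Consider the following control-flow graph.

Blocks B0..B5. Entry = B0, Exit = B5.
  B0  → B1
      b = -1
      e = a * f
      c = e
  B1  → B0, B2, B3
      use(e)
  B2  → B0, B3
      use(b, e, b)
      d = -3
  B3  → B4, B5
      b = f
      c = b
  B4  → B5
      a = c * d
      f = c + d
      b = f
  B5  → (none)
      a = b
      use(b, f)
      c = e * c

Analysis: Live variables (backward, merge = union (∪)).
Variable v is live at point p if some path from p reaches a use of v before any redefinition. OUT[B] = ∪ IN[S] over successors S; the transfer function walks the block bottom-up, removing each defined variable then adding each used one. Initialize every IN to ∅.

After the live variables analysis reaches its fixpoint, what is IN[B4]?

Answer: {c, d, e}

Trace:
Converged values:
  B0:   IN={a, d, f}   OUT={a, b, d, e, f}
  B1:   IN={a, b, d, e, f}   OUT={a, b, d, e, f}
  B2:   IN={a, b, e, f}   OUT={a, d, e, f}
  B3:   IN={d, e, f}   OUT={b, c, d, e, f}
  B4:   IN={c, d, e}   OUT={b, c, e, f}
  B5:   IN={b, c, e, f}   OUT={}

Merge at B4: OUT[B4] = IN[B5] = {b, c, e, f}
Applying B4's transfer function to that OUT value gives IN[B4] (row B4 above).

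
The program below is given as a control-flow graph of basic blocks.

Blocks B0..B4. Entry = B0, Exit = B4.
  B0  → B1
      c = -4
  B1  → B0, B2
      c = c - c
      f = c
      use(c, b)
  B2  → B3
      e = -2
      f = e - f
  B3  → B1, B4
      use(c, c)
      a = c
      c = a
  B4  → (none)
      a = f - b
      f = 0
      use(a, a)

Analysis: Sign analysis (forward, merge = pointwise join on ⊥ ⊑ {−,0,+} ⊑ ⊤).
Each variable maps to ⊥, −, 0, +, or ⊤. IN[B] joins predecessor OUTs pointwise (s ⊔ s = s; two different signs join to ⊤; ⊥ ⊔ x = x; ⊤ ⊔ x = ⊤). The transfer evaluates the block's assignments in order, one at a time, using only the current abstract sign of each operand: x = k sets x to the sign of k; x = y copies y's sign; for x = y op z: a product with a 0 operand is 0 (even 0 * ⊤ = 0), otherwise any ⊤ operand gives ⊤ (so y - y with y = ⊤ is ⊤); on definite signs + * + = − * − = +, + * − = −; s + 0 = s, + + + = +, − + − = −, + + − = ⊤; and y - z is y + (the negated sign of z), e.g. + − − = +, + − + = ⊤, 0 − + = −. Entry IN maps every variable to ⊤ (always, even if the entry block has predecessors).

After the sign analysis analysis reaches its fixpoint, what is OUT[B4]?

Converged values:
  B0:  IN=(all ⊤)  OUT={c:-; rest ⊤}
  B1:  IN=(all ⊤)  OUT=(all ⊤)
  B2:  IN=(all ⊤)  OUT={e:-; rest ⊤}
  B3:  IN={e:-; rest ⊤}  OUT={e:-; rest ⊤}
  B4:  IN={e:-; rest ⊤}  OUT={e:-, f:0; rest ⊤}

Merge at B4: IN[B4] = OUT[B3] = {a: ⊤, b: ⊤, c: ⊤, d: ⊤, e: -, f: ⊤}
Applying B4's transfer function to that IN value gives OUT[B4] (row B4 above).

Answer: {a: ⊤, b: ⊤, c: ⊤, d: ⊤, e: -, f: 0}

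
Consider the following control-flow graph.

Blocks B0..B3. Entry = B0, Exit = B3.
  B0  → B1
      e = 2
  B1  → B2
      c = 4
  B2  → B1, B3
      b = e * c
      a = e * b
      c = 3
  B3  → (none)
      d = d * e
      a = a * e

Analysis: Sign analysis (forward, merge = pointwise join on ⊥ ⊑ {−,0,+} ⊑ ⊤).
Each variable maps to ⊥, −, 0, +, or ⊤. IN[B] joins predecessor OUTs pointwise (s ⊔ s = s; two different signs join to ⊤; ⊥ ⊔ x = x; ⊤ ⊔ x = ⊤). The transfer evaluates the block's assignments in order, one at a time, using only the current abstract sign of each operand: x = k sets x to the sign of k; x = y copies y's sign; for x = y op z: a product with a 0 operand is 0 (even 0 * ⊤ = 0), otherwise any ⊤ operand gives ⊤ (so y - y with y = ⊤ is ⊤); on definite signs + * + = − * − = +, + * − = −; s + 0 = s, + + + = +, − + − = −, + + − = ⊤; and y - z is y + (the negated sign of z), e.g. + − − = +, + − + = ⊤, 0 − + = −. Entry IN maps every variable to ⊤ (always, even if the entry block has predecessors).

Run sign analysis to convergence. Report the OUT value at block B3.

Converged values:
  B0:  IN=(all ⊤)  OUT={e:+; rest ⊤}
  B1:  IN={e:+; rest ⊤}  OUT={c:+, e:+; rest ⊤}
  B2:  IN={c:+, e:+; rest ⊤}  OUT={a:+, b:+, c:+, e:+; rest ⊤}
  B3:  IN={a:+, b:+, c:+, e:+; rest ⊤}  OUT={a:+, b:+, c:+, e:+; rest ⊤}

Merge at B3: IN[B3] = OUT[B2] = {a: +, b: +, c: +, d: ⊤, e: +, f: ⊤}
Applying B3's transfer function to that IN value gives OUT[B3] (row B3 above).

Answer: {a: +, b: +, c: +, d: ⊤, e: +, f: ⊤}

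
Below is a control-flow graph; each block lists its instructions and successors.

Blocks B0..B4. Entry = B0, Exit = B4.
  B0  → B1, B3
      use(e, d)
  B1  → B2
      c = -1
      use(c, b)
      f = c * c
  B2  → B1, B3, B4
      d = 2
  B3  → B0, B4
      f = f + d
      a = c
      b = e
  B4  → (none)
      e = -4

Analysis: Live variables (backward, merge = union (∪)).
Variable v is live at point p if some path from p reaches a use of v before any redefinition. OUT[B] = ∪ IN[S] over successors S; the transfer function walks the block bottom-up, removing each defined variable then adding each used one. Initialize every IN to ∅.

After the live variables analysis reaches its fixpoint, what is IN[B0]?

Fixpoint table:
  B0:   IN={b, c, d, e, f}   OUT={b, c, d, e, f}
  B1:   IN={b, e}   OUT={b, c, e, f}
  B2:   IN={b, c, e, f}   OUT={b, c, d, e, f}
  B3:   IN={c, d, e, f}   OUT={b, c, d, e, f}
  B4:   IN={}   OUT={}

Merge at B0: OUT[B0] = IN[B1] ⊔ IN[B3] = {b, c, d, e, f}
Applying B0's transfer function to that OUT value gives IN[B0] (row B0 above).

Answer: {b, c, d, e, f}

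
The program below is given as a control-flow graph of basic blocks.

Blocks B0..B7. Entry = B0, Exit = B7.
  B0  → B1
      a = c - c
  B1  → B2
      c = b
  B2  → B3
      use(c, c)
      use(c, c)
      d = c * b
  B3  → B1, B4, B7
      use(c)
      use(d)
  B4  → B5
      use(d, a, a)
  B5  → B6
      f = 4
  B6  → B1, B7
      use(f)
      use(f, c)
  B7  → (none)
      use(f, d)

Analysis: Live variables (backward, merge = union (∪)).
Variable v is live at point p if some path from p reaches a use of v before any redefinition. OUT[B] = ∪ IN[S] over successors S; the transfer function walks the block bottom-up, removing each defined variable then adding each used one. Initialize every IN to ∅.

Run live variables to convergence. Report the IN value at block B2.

Answer: {a, b, c, f}

Trace:
Converged values:
  B0:  IN={b, c, f}  OUT={a, b, f}
  B1:  IN={a, b, f}  OUT={a, b, c, f}
  B2:  IN={a, b, c, f}  OUT={a, b, c, d, f}
  B3:  IN={a, b, c, d, f}  OUT={a, b, c, d, f}
  B4:  IN={a, b, c, d}  OUT={a, b, c, d}
  B5:  IN={a, b, c, d}  OUT={a, b, c, d, f}
  B6:  IN={a, b, c, d, f}  OUT={a, b, d, f}
  B7:  IN={d, f}  OUT={}

Merge at B2: OUT[B2] = IN[B3] = {a, b, c, d, f}
Applying B2's transfer function to that OUT value gives IN[B2] (row B2 above).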